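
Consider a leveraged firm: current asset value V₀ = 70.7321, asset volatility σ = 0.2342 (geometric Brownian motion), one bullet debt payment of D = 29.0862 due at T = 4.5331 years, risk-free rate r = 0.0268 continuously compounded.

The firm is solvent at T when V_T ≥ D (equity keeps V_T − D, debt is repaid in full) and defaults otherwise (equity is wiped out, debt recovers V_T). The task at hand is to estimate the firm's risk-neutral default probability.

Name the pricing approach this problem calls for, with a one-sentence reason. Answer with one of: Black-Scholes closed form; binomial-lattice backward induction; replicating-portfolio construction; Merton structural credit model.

Key observation: assets follow a GBM and default happens iff V_T < 29.0862; valuing claims on that split (equity as a call, risky debt as the residual) is the structural model's definition.

framework: Merton structural credit model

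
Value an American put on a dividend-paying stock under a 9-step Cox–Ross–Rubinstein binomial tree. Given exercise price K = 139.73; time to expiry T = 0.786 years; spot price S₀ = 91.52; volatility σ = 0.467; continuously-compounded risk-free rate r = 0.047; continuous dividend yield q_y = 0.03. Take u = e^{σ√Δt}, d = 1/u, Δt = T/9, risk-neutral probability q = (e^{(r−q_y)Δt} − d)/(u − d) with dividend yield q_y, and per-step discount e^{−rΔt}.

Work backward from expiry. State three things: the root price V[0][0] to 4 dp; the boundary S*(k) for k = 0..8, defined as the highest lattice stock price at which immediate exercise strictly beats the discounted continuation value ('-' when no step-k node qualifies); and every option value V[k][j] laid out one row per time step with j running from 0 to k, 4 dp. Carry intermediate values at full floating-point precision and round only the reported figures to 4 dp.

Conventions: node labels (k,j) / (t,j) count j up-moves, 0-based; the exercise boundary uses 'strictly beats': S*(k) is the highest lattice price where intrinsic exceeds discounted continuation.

params: Δt=0.08733 u=1.14799 d=0.87109 q=0.47092 e^(-rΔt)=0.99590
t_9 payoffs: 113.3006 104.8994 93.8278 79.2368 60.0078 34.6663 1.2696 0.0000 0.0000 0.0000
t_8: node(8,0) S=30.3406 payoff=109.3894 vs cont=108.8964 → 109.3894 [stop]  node(8,1) S=39.9850 payoff=99.7450 vs cont=99.2772 → 99.7450 [stop]  node(8,2) S=52.6951 payoff=87.0349 vs cont=86.6004 → 87.0349 [stop]  node(8,3) S=69.4453 payoff=70.2847 vs cont=69.8940 → 70.2847 [stop]  node(8,4) S=91.5200 payoff=48.2100 vs cont=47.8771 → 48.2100 [stop]  node(8,5) S=120.6116 payoff=19.1184 vs cont=18.8617 → 19.1184 [stop]  node(8,6) S=158.9505 payoff=0.0000 vs cont=0.6690 → 0.6690 [wait]  node(8,7) S=209.4763 payoff=0.0000 vs cont=0.0000 → 0.0000 [wait]  node(8,8) S=276.0628 payoff=0.0000 vs cont=0.0000 → 0.0000 [wait]  ⇒ S*(8)=120.6116
t_7: node(7,0) S=34.8306 payoff=104.8994 vs cont=104.4182 → 104.8994 [stop]  node(7,1) S=45.9022 payoff=93.8278 vs cont=93.3755 → 93.8278 [stop]  node(7,2) S=60.4932 payoff=79.2368 vs cont=78.8227 → 79.2368 [stop]  node(7,3) S=79.7222 payoff=60.0078 vs cont=59.6440 → 60.0078 [stop]  node(7,4) S=105.0637 payoff=34.6663 vs cont=34.3689 → 34.6663 [stop]  node(7,5) S=138.4604 payoff=1.2696 vs cont=10.3875 → 10.3875 [wait]  node(7,6) S=182.4729 payoff=0.0000 vs cont=0.3525 → 0.3525 [wait]  node(7,7) S=240.4758 payoff=0.0000 vs cont=0.0000 → 0.0000 [wait]  ⇒ S*(7)=105.0637
t_6: node(6,0) S=39.9850 payoff=99.7450 vs cont=99.2772 → 99.7450 [stop]  node(6,1) S=52.6951 payoff=87.0349 vs cont=86.6004 → 87.0349 [stop]  node(6,2) S=69.4453 payoff=70.2847 vs cont=69.8940 → 70.2847 [stop]  node(6,3) S=91.5200 payoff=48.2100 vs cont=47.8771 → 48.2100 [stop]  node(6,4) S=120.6116 payoff=19.1184 vs cont=23.1378 → 23.1378 [wait]  node(6,5) S=158.9505 payoff=0.0000 vs cont=5.6387 → 5.6387 [wait]  node(6,6) S=209.4763 payoff=0.0000 vs cont=0.1857 → 0.1857 [wait]  ⇒ S*(6)=91.5200
t_5: node(5,0) S=45.9022 payoff=93.8278 vs cont=93.3755 → 93.8278 [stop]  node(5,1) S=60.4932 payoff=79.2368 vs cont=78.8227 → 79.2368 [stop]  node(5,2) S=79.7222 payoff=60.0078 vs cont=59.6440 → 60.0078 [stop]  node(5,3) S=105.0637 payoff=34.6663 vs cont=36.2539 → 36.2539 [wait]  node(5,4) S=138.4604 payoff=1.2696 vs cont=14.8361 → 14.8361 [wait]  node(5,5) S=182.4729 payoff=0.0000 vs cont=3.0582 → 3.0582 [wait]  ⇒ S*(5)=79.7222
t_4: node(4,0) S=52.6951 payoff=87.0349 vs cont=86.6004 → 87.0349 [stop]  node(4,1) S=69.4453 payoff=70.2847 vs cont=69.8940 → 70.2847 [stop]  node(4,2) S=91.5200 payoff=48.2100 vs cont=48.6217 → 48.6217 [wait]  node(4,3) S=120.6116 payoff=19.1184 vs cont=26.0607 → 26.0607 [wait]  node(4,4) S=158.9505 payoff=0.0000 vs cont=9.2516 → 9.2516 [wait]  ⇒ S*(4)=69.4453
t_3: node(3,0) S=60.4932 payoff=79.2368 vs cont=78.8227 → 79.2368 [stop]  node(3,1) S=79.7222 payoff=60.0078 vs cont=59.8370 → 60.0078 [stop]  node(3,2) S=105.0637 payoff=34.6663 vs cont=37.8417 → 37.8417 [wait]  node(3,3) S=138.4604 payoff=1.2696 vs cont=18.0707 → 18.0707 [wait]  ⇒ S*(3)=79.7222
t_2: node(2,0) S=69.4453 payoff=70.2847 vs cont=69.8940 → 70.2847 [stop]  node(2,1) S=91.5200 payoff=48.2100 vs cont=49.3663 → 49.3663 [wait]  node(2,2) S=120.6116 payoff=19.1184 vs cont=28.4143 → 28.4143 [wait]  ⇒ S*(2)=69.4453
t_1: node(1,0) S=79.7222 payoff=60.0078 vs cont=60.1863 → 60.1863 [wait]  node(1,1) S=105.0637 payoff=34.6663 vs cont=39.3378 → 39.3378 [wait]  ⇒ S*(1)=-
t_0: node(0,0) S=91.5200 payoff=48.2100 vs cont=50.1620 → 50.1620 [wait]  ⇒ S*(0)=-

price = 50.1620
boundary = - - 69.4453 79.7222 69.4453 79.7222 91.5200 105.0637 120.6116
tree:
50.1620
60.1863 39.3378
70.2847 49.3663 28.4143
79.2368 60.0078 37.8417 18.0707
87.0349 70.2847 48.6217 26.0607 9.2516
93.8278 79.2368 60.0078 36.2539 14.8361 3.0582
99.7450 87.0349 70.2847 48.2100 23.1378 5.6387 0.1857
104.8994 93.8278 79.2368 60.0078 34.6663 10.3875 0.3525 0.0000
109.3894 99.7450 87.0349 70.2847 48.2100 19.1184 0.6690 0.0000 0.0000
113.3006 104.8994 93.8278 79.2368 60.0078 34.6663 1.2696 0.0000 0.0000 0.0000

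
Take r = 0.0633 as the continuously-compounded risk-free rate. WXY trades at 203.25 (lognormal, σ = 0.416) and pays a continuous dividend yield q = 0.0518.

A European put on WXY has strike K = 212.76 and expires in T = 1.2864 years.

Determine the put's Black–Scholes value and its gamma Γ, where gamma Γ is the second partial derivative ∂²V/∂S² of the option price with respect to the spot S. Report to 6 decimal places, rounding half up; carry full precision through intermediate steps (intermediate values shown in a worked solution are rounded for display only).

price = 39.082523
Γ = 0.003836

σ√T = 0.416·√1.2864 = 0.471825
d₁ = (ln(S/K) + (r−q+σ²/2)T) / (σ√T) = (ln(203.25/212.76) + (0.0633−0.0518+0.416²/2)·1.2864) / 0.471825 = (-0.045728 + 0.126103) / 0.471825 = 0.170349
d₂ = d₁ − σ√T = 0.170349 − 0.471825 = -0.301476
e^{−rT} = 0.921798
e^{−qT} = 0.935536
N(−d₁) = 0.432368,  N(−d₂) = 0.618474
Put price V = K·e^{−rT}·N(−d₂) − S·e^{−qT}·N(−d₁) = 121.296248 − 82.213725 = 39.082523
φ(d₁) = (1/√(2π))·e^{−d₁²/2} = 0.393196
Γ = e^{−qT}·φ(d₁) / (S·σ·√T) = 0.003836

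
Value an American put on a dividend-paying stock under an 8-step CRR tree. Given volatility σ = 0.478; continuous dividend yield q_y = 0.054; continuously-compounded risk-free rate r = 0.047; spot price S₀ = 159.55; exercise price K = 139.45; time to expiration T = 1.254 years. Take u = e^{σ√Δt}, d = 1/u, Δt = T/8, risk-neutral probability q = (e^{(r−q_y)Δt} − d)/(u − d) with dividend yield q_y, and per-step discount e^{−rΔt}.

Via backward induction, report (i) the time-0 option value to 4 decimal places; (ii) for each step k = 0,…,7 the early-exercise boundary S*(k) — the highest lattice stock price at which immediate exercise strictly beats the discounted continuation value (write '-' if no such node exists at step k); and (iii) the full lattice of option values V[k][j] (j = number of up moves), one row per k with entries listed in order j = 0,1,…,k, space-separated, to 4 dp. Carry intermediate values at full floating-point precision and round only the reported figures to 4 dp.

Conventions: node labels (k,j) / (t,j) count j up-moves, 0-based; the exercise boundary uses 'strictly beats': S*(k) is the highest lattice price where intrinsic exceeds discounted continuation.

price = 22.4496
boundary = - - - - - 61.9369 74.8409 90.4333
tree:
22.4496
30.6201 12.8302
40.6379 18.8768 5.6493
52.2678 27.0884 9.1485 1.4645
64.8870 37.7001 14.5611 2.6821 0.0000
77.5131 50.5183 22.6497 4.9121 0.0000 0.0000
88.1922 64.6091 34.1229 8.9963 0.0000 0.0000 0.0000
97.0300 77.5131 49.0167 16.4764 0.0000 0.0000 0.0000 0.0000
104.3440 88.1922 64.6091 30.1757 0.0000 0.0000 0.0000 0.0000 0.0000

params: Δt=0.15675 u=1.20834 d=0.82758 q=0.44995 e^(-rΔt)=0.99266
t_8 payoffs: 104.3440 88.1922 64.6091 30.1757 0.0000 0.0000 0.0000 0.0000 0.0000
t_7: node(7,0) S=42.4200 payoff=97.0300 vs cont=96.3639 → 97.0300 [stop]  node(7,1) S=61.9369 payoff=77.5131 vs cont=77.0115 → 77.5131 [stop]  node(7,2) S=90.4333 payoff=49.0167 vs cont=48.7553 → 49.0167 [stop]  node(7,3) S=132.0406 payoff=7.4094 vs cont=16.4764 → 16.4764 [wait]  node(7,4) S=192.7908 payoff=0.0000 vs cont=0.0000 → 0.0000 [wait]  node(7,5) S=281.4914 payoff=0.0000 vs cont=0.0000 → 0.0000 [wait]  node(7,6) S=411.0020 payoff=0.0000 vs cont=0.0000 → 0.0000 [wait]  node(7,7) S=600.0989 payoff=0.0000 vs cont=0.0000 → 0.0000 [wait]  ⇒ S*(7)=90.4333
t_6: node(6,0) S=51.2578 payoff=88.1922 vs cont=87.6006 → 88.1922 [stop]  node(6,1) S=74.8409 payoff=64.6091 vs cont=64.2163 → 64.6091 [stop]  node(6,2) S=109.2743 payoff=30.1757 vs cont=34.1229 → 34.1229 [wait]  node(6,3) S=159.5500 payoff=0.0000 vs cont=8.9963 → 8.9963 [wait]  node(6,4) S=232.9570 payoff=0.0000 vs cont=0.0000 → 0.0000 [wait]  node(6,5) S=340.1375 payoff=0.0000 vs cont=0.0000 → 0.0000 [wait]  node(6,6) S=496.6305 payoff=0.0000 vs cont=0.0000 → 0.0000 [wait]  ⇒ S*(6)=74.8409
t_5: node(5,0) S=61.9369 payoff=77.5131 vs cont=77.0115 → 77.5131 [stop]  node(5,1) S=90.4333 payoff=49.0167 vs cont=50.5183 → 50.5183 [wait]  node(5,2) S=132.0406 payoff=7.4094 vs cont=22.6497 → 22.6497 [wait]  node(5,3) S=192.7908 payoff=0.0000 vs cont=4.9121 → 4.9121 [wait]  node(5,4) S=281.4914 payoff=0.0000 vs cont=0.0000 → 0.0000 [wait]  node(5,5) S=411.0020 payoff=0.0000 vs cont=0.0000 → 0.0000 [wait]  ⇒ S*(5)=61.9369
t_4: node(4,0) S=74.8409 payoff=64.6091 vs cont=64.8870 → 64.8870 [wait]  node(4,1) S=109.2743 payoff=30.1757 vs cont=37.7001 → 37.7001 [wait]  node(4,2) S=159.5500 payoff=0.0000 vs cont=14.5611 → 14.5611 [wait]  node(4,3) S=232.9570 payoff=0.0000 vs cont=2.6821 → 2.6821 [wait]  node(4,4) S=340.1375 payoff=0.0000 vs cont=0.0000 → 0.0000 [wait]  ⇒ S*(4)=-
t_3: node(3,0) S=90.4333 payoff=49.0167 vs cont=52.2678 → 52.2678 [wait]  node(3,1) S=132.0406 payoff=7.4094 vs cont=27.0884 → 27.0884 [wait]  node(3,2) S=192.7908 payoff=0.0000 vs cont=9.1485 → 9.1485 [wait]  node(3,3) S=281.4914 payoff=0.0000 vs cont=1.4645 → 1.4645 [wait]  ⇒ S*(3)=-
t_2: node(2,0) S=109.2743 payoff=30.1757 vs cont=40.6379 → 40.6379 [wait]  node(2,1) S=159.5500 payoff=0.0000 vs cont=18.8768 → 18.8768 [wait]  node(2,2) S=232.9570 payoff=0.0000 vs cont=5.6493 → 5.6493 [wait]  ⇒ S*(2)=-
t_1: node(1,0) S=132.0406 payoff=7.4094 vs cont=30.6201 → 30.6201 [wait]  node(1,1) S=192.7908 payoff=0.0000 vs cont=12.8302 → 12.8302 [wait]  ⇒ S*(1)=-
t_0: node(0,0) S=159.5500 payoff=0.0000 vs cont=22.4496 → 22.4496 [wait]  ⇒ S*(0)=-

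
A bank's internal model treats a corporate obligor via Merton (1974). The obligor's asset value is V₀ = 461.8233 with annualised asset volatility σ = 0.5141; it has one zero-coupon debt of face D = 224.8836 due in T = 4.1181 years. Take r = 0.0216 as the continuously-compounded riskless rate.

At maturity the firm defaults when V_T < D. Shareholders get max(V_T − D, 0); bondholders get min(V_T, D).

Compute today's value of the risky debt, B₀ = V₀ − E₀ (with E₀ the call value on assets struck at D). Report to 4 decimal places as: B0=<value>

Equity is a call on the firm's assets struck at D = 224.8836:
d₁ = [ln(V₀/D) + (r + σ²/2)T] / (σ√T)
   = [ln(461.8233/224.8836) + (0.0216 + 0.5·0.5141²)·4.1181] / (0.5141·√4.1181)
   = [0.719599 + 0.633155] / 1.043268 = 1.296651
d₂ = d₁ − σ√T = 1.296651 − 1.043268 = 0.253382
N(d₁) = 0.902624,  N(d₂) = 0.600014,  e^(−rT) = 0.914890
E₀ = V₀·N(d₁) − D·e^(−rT)·N(d₂)
   = 461.8233·0.902624 − 224.8836·0.914890·0.600014 = 293.403821
B₀ = V₀ − E₀ = 461.8233 − 293.403821 = 168.419479

B0=168.4195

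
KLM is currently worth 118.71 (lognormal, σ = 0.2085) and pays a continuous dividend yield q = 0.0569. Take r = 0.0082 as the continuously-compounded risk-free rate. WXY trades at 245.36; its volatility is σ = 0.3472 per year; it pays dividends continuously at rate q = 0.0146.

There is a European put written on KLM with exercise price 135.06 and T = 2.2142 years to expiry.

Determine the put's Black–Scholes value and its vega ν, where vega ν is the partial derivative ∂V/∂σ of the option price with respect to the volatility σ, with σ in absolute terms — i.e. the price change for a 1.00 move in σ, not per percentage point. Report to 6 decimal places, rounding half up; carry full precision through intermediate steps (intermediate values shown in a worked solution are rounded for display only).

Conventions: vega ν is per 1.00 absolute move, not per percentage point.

price = 32.623504
ν = 51.633112

σ√T = 0.2085·√2.2142 = 0.310252
d₁ = (ln(S/K) + (r−q+σ²/2)T) / (σ√T) = (ln(118.71/135.06) + (0.0082−0.0569+0.2085²/2)·2.2142) / 0.310252 = (-0.129036 − 0.059703) / 0.310252 = -0.608341
d₂ = d₁ − σ√T = -0.608341 − 0.310252 = -0.918593
e^{−rT} = 0.982007
e^{−qT} = 0.881625
N(−d₁) = 0.728519,  N(−d₂) = 0.820846
Put price V = K·e^{−rT}·N(−d₂) − S·e^{−qT}·N(−d₁) = 108.868706 − 76.245202 = 32.623504
φ(d₁) = (1/√(2π))·e^{−d₁²/2} = 0.331550
ν = S·e^{−qT}·φ(d₁)·√T = 51.633112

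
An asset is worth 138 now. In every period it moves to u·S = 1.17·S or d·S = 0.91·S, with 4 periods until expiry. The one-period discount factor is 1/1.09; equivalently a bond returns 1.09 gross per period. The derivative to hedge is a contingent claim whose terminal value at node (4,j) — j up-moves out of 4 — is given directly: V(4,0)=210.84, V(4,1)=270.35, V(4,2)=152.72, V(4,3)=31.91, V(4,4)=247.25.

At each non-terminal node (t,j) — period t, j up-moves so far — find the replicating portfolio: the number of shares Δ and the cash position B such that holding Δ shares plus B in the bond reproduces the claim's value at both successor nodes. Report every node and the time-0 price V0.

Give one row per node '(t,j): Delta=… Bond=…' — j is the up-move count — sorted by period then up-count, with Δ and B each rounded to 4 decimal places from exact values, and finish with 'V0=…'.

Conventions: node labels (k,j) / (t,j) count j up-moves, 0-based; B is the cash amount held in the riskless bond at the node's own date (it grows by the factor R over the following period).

Arbitrage-free pricing uses the up-move probability p* = (R−d)/(u−d) = 0.6923, discounting each step at R = 1.09.
At maturity the claim pays: V(4,0)=210.8400, V(4,1)=270.3500, V(4,2)=152.7200, V(4,3)=31.9100, V(4,4)=247.2500
(3,0): S=103.9928. Δ = (V_up−V_dn)/(S_up−S_dn) = (270.3500−210.8400)/(121.6716−94.6334) = 2.2010. V = [p*·270.3500 + (1−p*)·210.8400]/1.09 = 231.2287. B = V − Δ·S = 2.3440.
(3,1): S=133.7050. Δ = (V_up−V_dn)/(S_up−S_dn) = (152.7200−270.3500)/(156.4349−121.6716) = -3.3837. V = [p*·152.7200 + (1−p*)·270.3500]/1.09 = 173.3155. B = V − Δ·S = 625.7385.
(3,2): S=171.9065. Δ = (V_up−V_dn)/(S_up−S_dn) = (31.9100−152.7200)/(201.1306−156.4349) = -2.7029. V = [p*·31.9100 + (1−p*)·152.7200]/1.09 = 63.3783. B = V − Δ·S = 528.0321.
(3,3): S=221.0226. Δ = (V_up−V_dn)/(S_up−S_dn) = (247.2500−31.9100)/(258.5964−201.1306) = 3.7473. V = [p*·247.2500 + (1−p*)·31.9100]/1.09 = 166.0473. B = V − Δ·S = -662.1835.
(2,0): S=114.2778. Δ = (V_up−V_dn)/(S_up−S_dn) = (173.3155−231.2287)/(133.7050−103.9928) = -1.9491. V = [p*·173.3155 + (1−p*)·231.2287]/1.09 = 175.3531. B = V − Δ·S = 398.0962.
(2,1): S=146.9286. Δ = (V_up−V_dn)/(S_up−S_dn) = (63.3783−173.3155)/(171.9065−133.7050) = -2.8778. V = [p*·63.3783 + (1−p*)·173.3155]/1.09 = 89.1790. B = V − Δ·S = 512.0143.
(2,2): S=188.9082. Δ = (V_up−V_dn)/(S_up−S_dn) = (166.0473−63.3783)/(221.0226−171.9065) = 2.0903. V = [p*·166.0473 + (1−p*)·63.3783]/1.09 = 123.3549. B = V − Δ·S = -271.5260.
(1,0): S=125.5800. Δ = (V_up−V_dn)/(S_up−S_dn) = (89.1790−175.3531)/(146.9286−114.2778) = -2.6393. V = [p*·89.1790 + (1−p*)·175.3531]/1.09 = 106.1414. B = V − Δ·S = 437.5804.
(1,1): S=161.4600. Δ = (V_up−V_dn)/(S_up−S_dn) = (123.3549−89.1790)/(188.9082−146.9286) = 0.8141. V = [p*·123.3549 + (1−p*)·89.1790]/1.09 = 103.5222. B = V − Δ·S = -27.9235.
(0,0): S=138.0000. Δ = (V_up−V_dn)/(S_up−S_dn) = (103.5222−106.1414)/(161.4600−125.5800) = -0.0730. V = [p*·103.5222 + (1−p*)·106.1414]/1.09 = 95.7139. B = V − Δ·S = 105.7876.
Check: Δ(0,0)·S0 + B(0,0) = 95.7139 = V0.

(0,0): Delta=-0.0730 Bond=105.7876
(1,0): Delta=-2.6393 Bond=437.5804
(1,1): Delta=0.8141 Bond=-27.9235
(2,0): Delta=-1.9491 Bond=398.0962
(2,1): Delta=-2.8778 Bond=512.0143
(2,2): Delta=2.0903 Bond=-271.5260
(3,0): Delta=2.2010 Bond=2.3440
(3,1): Delta=-3.3837 Bond=625.7385
(3,2): Delta=-2.7029 Bond=528.0321
(3,3): Delta=3.7473 Bond=-662.1835
V0=95.7139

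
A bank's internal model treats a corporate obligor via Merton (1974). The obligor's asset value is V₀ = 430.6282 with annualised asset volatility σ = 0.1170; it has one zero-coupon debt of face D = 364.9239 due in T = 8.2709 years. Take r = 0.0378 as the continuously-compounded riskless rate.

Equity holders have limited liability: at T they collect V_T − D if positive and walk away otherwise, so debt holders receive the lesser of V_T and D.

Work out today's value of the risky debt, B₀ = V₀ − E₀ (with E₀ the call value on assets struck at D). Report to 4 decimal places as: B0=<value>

Work the structural quantities from V₀ = 430.6282 against face 364.9239:
d₁ = [ln(V₀/D) + (r + σ²/2)T] / (σ√T)
   = [ln(430.6282/364.9239) + (0.0378 + 0.5·0.1170²)·8.2709] / (0.1170·√8.2709)
   = [0.165556 + 0.369250] / 0.336482 = 1.589404
d₂ = d₁ − σ√T = 1.589404 − 0.336482 = 1.252922
N(d₁) = 0.944015,  N(d₂) = 0.894883,  e^(−rT) = 0.731513
E₀ = V₀·N(d₁) − D·e^(−rT)·N(d₂)
   = 430.6282·0.944015 − 364.9239·0.731513·0.894883 = 167.633661
B₀ = V₀ − E₀ = 430.6282 − 167.633661 = 262.994539

B0=262.9945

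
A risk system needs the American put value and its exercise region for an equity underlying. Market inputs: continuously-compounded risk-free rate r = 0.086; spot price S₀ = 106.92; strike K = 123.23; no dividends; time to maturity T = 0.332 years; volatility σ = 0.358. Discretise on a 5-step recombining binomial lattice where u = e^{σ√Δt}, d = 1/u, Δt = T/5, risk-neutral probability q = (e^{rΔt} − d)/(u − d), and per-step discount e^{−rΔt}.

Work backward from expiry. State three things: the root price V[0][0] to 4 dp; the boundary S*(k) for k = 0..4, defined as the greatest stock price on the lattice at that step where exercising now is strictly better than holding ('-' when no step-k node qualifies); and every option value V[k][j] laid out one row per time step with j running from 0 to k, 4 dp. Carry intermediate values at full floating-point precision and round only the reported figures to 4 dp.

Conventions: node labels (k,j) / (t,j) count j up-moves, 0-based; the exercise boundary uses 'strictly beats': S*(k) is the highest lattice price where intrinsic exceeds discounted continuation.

price = 18.2449
boundary = - 97.4979 88.9061 97.4979 106.9200
tree:
18.2449
25.7321 11.1978
34.3239 17.3656 5.3493
42.1586 25.7321 9.4566 1.4308
49.3028 34.3239 16.3100 2.9244 0.0000
55.8175 42.1586 25.7321 5.9773 0.0000 0.0000

Δt=0.06640, u=1.09664, d=0.91188, q=0.50795, disc=e^(-rΔt)=0.99431
k=5 terminal: V=max(K-S,0) → 55.8175 42.1586 25.7321 5.9773 0.0000 0.0000
k=4: j=0 S=73.9272 intr=49.3028 cont=48.6012 V=49.3028[EX]; j=1 S=88.9061 intr=34.3239 cont=33.6222 V=34.3239[EX]; j=2 S=106.9200 intr=16.3100 cont=15.6083 V=16.3100[EX]; j=3 S=128.5838 intr=0.0000 cont=2.9244 V=2.9244[hold]; j=4 S=154.6372 intr=0.0000 cont=0.0000 V=0.0000[hold]  S*(4)=106.9200
k=3: j=0 S=81.0714 intr=42.1586 cont=41.4569 V=42.1586[EX]; j=1 S=97.4979 intr=25.7321 cont=25.0304 V=25.7321[EX]; j=2 S=117.2527 intr=5.9773 cont=9.4566 V=9.4566[hold]; j=3 S=141.0101 intr=0.0000 cont=1.4308 V=1.4308[hold]  S*(3)=97.4979
k=2: j=0 S=88.9061 intr=34.3239 cont=33.6222 V=34.3239[EX]; j=1 S=106.9200 intr=16.3100 cont=17.3656 V=17.3656[hold]; j=2 S=128.5838 intr=0.0000 cont=5.3493 V=5.3493[hold]  S*(2)=88.9061
k=1: j=0 S=97.4979 intr=25.7321 cont=25.5635 V=25.7321[EX]; j=1 S=117.2527 intr=5.9773 cont=11.1978 V=11.1978[hold]  S*(1)=97.4979
k=0: j=0 S=106.9200 intr=16.3100 cont=18.2449 V=18.2449[hold]  S*(0)=-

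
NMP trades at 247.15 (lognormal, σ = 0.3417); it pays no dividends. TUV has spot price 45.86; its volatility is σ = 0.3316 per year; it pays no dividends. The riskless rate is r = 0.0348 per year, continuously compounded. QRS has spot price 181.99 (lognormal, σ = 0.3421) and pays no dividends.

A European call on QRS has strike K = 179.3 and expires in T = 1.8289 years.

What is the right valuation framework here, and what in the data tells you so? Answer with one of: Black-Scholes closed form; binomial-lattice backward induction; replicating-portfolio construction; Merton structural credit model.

Key observation: the instrument is a plain European call (strike 179.3) on a lognormal asset; the exact continuous-time formula applies directly.

framework: Black-Scholes closed form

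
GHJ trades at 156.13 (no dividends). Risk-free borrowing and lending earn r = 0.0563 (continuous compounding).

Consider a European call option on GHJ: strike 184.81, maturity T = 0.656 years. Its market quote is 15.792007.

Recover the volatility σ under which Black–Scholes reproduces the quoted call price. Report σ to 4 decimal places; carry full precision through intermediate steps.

At σ = 0.4716 the Black–Scholes value reproduces the quote:
σ√T = 0.4716·√0.656 = 0.381967
d₁ = (ln(S/K) + (r+σ²/2)T) / (σ√T) = (ln(156.13/184.81) + (0.0563+0.4716²/2)·0.656) / 0.381967 = (-0.168639 + 0.109882) / 0.381967 = -0.153828
d₂ = d₁ − σ√T = -0.153828 − 0.381967 = -0.535795
e^{−rT} = 0.963741
N(d₁) = 0.438873,  N(d₂) = 0.296050
V = S·N(d₁) − K·e^{−rT}·N(d₂) = 68.521204 − 52.729197 = 15.792007 (the quoted price), and the Black–Scholes price is strictly increasing in σ, so σ is unique

sigma = 0.4716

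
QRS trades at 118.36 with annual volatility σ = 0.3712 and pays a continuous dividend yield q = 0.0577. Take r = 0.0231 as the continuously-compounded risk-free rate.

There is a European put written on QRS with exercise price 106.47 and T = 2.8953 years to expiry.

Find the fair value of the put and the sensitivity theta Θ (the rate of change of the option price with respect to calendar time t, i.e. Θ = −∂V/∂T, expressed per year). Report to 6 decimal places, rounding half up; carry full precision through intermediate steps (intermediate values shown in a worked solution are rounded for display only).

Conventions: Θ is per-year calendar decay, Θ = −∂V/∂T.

σ√T = 0.3712·√2.8953 = 0.631618
d₁ = (ln(S/K) + (r−q+σ²/2)T) / (σ√T) = (ln(118.36/106.47) + (0.0231−0.0577+0.3712²/2)·2.8953) / 0.631618 = (0.105868 + 0.099294) / 0.631618 = 0.324818
d₂ = d₁ − σ√T = 0.324818 − 0.631618 = -0.306800
e^{−rT} = 0.935306
e^{−qT} = 0.846150
N(−d₁) = 0.372659,  N(−d₂) = 0.620502
Put price V = K·e^{−rT}·N(−d₂) − S·e^{−qT}·N(−d₁) = 61.790885 − 37.321947 = 24.468938
φ(d₁) = (1/√(2π))·e^{−d₁²/2} = 0.378442
Θ = −S·e^{−qT}·φ(d₁)·σ/(2√T) − q·S·e^{−qT}·N(−d₁) + r·K·e^{−rT}·N(−d₂) = −4.134119 − 2.153476 + 1.427369 = -4.860226

price = 24.468938
Θ = -4.860226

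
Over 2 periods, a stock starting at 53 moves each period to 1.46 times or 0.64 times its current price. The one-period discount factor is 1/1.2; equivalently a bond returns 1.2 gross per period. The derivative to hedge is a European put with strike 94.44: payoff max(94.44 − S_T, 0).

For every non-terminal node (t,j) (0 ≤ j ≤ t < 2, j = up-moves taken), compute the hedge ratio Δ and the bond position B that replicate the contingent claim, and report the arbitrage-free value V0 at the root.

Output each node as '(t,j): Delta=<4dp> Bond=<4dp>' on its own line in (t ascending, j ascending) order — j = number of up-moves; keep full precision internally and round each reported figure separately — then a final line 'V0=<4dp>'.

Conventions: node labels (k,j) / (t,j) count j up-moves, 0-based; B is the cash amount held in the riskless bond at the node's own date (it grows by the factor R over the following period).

The replicating-portfolio and risk-neutral prices coincide; use p* = (1.2−0.64)/(1.46−0.64) = 0.6829 for the latter.
Payoffs at expiry: V(2,0)=72.7312, V(2,1)=44.9168, V(2,2)=0.0000
(1,0): S=33.9200. Δ = (V_up−V_dn)/(S_up−S_dn) = (44.9168−72.7312)/(49.5232−21.7088) = -1.0000. V = [p*·44.9168 + (1−p*)·72.7312]/1.2 = 44.7800. B = V − Δ·S = 78.7000.
(1,1): S=77.3800. Δ = (V_up−V_dn)/(S_up−S_dn) = (0.0000−44.9168)/(112.9748−49.5232) = -0.7079. V = [p*·0.0000 + (1−p*)·44.9168]/1.2 = 11.8683. B = V − Δ·S = 66.6448.
(0,0): S=53.0000. Δ = (V_up−V_dn)/(S_up−S_dn) = (11.8683−44.7800)/(77.3800−33.9200) = -0.7573. V = [p*·11.8683 + (1−p*)·44.7800]/1.2 = 18.5864. B = V − Δ·S = 58.7227.
Sanity check at the root: Δ(0,0)·S0 + B(0,0) reproduces V0 = 18.5864.

(0,0): Delta=-0.7573 Bond=58.7227
(1,0): Delta=-1.0000 Bond=78.7000
(1,1): Delta=-0.7079 Bond=66.6448
V0=18.5864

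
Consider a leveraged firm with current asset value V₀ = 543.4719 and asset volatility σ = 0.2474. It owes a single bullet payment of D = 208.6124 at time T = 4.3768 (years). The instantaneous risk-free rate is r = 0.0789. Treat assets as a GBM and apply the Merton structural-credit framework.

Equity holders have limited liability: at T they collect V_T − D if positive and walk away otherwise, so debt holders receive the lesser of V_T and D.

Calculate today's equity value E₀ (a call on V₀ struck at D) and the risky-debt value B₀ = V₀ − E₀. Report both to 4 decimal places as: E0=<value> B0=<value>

E0=396.0480 B0=147.4239

With assets at 543.4719 and a single debt payment of 208.6124 at 4.3768 years:
d₁ = [ln(V₀/D) + (r + σ²/2)T] / (σ√T)
   = [ln(543.4719/208.6124) + (0.0789 + 0.5·0.2474²)·4.3768] / (0.2474·√4.3768)
   = [0.957500 + 0.479274] / 0.517581 = 2.775943
d₂ = d₁ − σ√T = 2.775943 − 0.517581 = 2.258362
N(d₁) = 0.997248,  N(d₂) = 0.988038,  e^(−rT) = 0.707987
E₀ = V₀·N(d₁) − D·e^(−rT)·N(d₂)
   = 543.4719·0.997248 − 208.6124·0.707987·0.988038 = 396.048002
B₀ = V₀ − E₀ = 543.4719 − 396.048002 = 147.423898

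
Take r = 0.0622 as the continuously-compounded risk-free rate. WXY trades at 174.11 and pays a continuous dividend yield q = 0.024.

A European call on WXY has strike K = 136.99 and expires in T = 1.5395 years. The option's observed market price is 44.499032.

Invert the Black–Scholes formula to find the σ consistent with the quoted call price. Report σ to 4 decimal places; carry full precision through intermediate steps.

sigma = 0.1741

At σ = 0.1741 the Black–Scholes value reproduces the quote:
σ√T = 0.1741·√1.5395 = 0.216017
d₁ = (ln(S/K) + (r−q+σ²/2)T) / (σ√T) = (ln(174.11/136.99) + (0.0622−0.024+0.1741²/2)·1.5395) / 0.216017 = (0.239779 + 0.082141) / 0.216017 = 1.490251
d₂ = d₁ − σ√T = 1.490251 − 0.216017 = 1.274233
e^{−rT} = 0.908685
e^{−qT} = 0.963726
N(d₁) = 0.931921,  N(d₂) = 0.898710
V = S·e^{−qT}·N(d₁) − K·e^{−rT}·N(d₂) = 156.371076 − 111.872044 = 44.499032 (matching the quote); vega is positive throughout, so no other σ reproduces this price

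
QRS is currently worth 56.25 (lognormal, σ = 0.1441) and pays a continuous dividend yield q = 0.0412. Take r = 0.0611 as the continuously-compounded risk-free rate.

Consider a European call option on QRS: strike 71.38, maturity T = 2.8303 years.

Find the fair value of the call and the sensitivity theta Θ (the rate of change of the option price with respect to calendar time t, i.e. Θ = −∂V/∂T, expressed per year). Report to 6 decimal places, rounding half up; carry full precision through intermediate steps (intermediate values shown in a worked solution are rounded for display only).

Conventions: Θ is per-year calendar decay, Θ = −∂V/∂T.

σ√T = 0.1441·√2.8303 = 0.242427
d₁ = (ln(S/K) + (r−q+σ²/2)T) / (σ√T) = (ln(56.25/71.38) + (0.0611−0.0412+0.1441²/2)·2.8303) / 0.242427 = (-0.238212 + 0.085708) / 0.242427 = -0.629070
d₂ = d₁ − σ√T = -0.629070 − 0.242427 = -0.871497
e^{−rT} = 0.841195
e^{−qT} = 0.889934
N(d₁) = 0.264651,  N(d₂) = 0.191741
Call price V = S·e^{−qT}·N(d₁) − K·e^{−rT}·N(d₂) = 13.248127 − 11.513023 = 1.735104
φ(d₁) = (1/√(2π))·e^{−d₁²/2} = 0.327324
Θ = −S·e^{−qT}·φ(d₁)·σ/(2√T) + q·S·e^{−qT}·N(d₁) − r·K·e^{−rT}·N(d₂) = −0.701740 + 0.545823 − 0.703446 = -0.859363

price = 1.735104
Θ = -0.859363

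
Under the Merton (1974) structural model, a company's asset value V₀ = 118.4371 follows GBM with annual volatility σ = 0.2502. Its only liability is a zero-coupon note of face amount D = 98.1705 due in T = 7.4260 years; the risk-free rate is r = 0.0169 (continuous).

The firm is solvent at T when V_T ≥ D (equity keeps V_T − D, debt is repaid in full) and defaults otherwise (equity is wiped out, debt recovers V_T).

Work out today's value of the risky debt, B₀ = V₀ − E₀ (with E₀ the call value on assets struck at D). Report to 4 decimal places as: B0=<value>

B0=72.4608

Work the structural quantities from V₀ = 118.4371 against face 98.1705:
d₁ = [ln(V₀/D) + (r + σ²/2)T] / (σ√T)
   = [ln(118.4371/98.1705) + (0.0169 + 0.5·0.2502²)·7.4260] / (0.2502·√7.4260)
   = [0.187676 + 0.357933] / 0.681812 = 0.800234
d₂ = d₁ − σ√T = 0.800234 − 0.681812 = 0.118422
N(d₁) = 0.788213,  N(d₂) = 0.547133,  e^(−rT) = 0.882056
E₀ = V₀·N(d₁) − D·e^(−rT)·N(d₂)
   = 118.4371·0.788213 − 98.1705·0.882056·0.547133 = 45.976276
B₀ = V₀ − E₀ = 118.4371 − 45.976276 = 72.460824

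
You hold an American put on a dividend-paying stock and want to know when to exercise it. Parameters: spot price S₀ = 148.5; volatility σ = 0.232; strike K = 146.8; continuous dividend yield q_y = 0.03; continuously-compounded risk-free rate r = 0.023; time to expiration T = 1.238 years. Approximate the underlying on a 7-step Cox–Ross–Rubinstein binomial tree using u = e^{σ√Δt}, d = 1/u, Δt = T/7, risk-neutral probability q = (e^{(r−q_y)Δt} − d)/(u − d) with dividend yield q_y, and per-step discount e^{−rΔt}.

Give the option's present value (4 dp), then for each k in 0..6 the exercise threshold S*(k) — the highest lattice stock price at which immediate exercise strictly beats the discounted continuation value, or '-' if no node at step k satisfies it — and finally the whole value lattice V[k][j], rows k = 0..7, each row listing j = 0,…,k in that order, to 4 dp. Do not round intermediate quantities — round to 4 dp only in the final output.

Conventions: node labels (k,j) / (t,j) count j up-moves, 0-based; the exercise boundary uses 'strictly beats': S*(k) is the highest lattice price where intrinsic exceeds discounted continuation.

params: Δt=0.17686 u=1.10248 d=0.90704 q=0.46930 e^(-rΔt)=0.99594
t_7 payoffs: 71.7900 55.6274 35.9823 12.1042 0.0000 0.0000 0.0000 0.0000
t_6: node(6,0) S=82.6974 payoff=64.1026 vs cont=63.9443 → 64.1026 [stop]  node(6,1) S=100.5163 payoff=46.2837 vs cont=46.2196 → 46.2837 [stop]  node(6,2) S=122.1748 payoff=24.6252 vs cont=24.6758 → 24.6758 [wait]  node(6,3) S=148.5000 payoff=0.0000 vs cont=6.3977 → 6.3977 [wait]  node(6,4) S=180.4976 payoff=0.0000 vs cont=0.0000 → 0.0000 [wait]  node(6,5) S=219.3897 payoff=0.0000 vs cont=0.0000 → 0.0000 [wait]  node(6,6) S=266.6620 payoff=0.0000 vs cont=0.0000 → 0.0000 [wait]  ⇒ S*(6)=100.5163
t_5: node(5,0) S=91.1726 payoff=55.6274 vs cont=55.5140 → 55.6274 [stop]  node(5,1) S=110.8177 payoff=35.9823 vs cont=35.9964 → 35.9964 [wait]  node(5,2) S=134.6958 payoff=12.1042 vs cont=16.0326 → 16.0326 [wait]  node(5,3) S=163.7189 payoff=0.0000 vs cont=3.3815 → 3.3815 [wait]  node(5,4) S=198.9958 payoff=0.0000 vs cont=0.0000 → 0.0000 [wait]  node(5,5) S=241.8737 payoff=0.0000 vs cont=0.0000 → 0.0000 [wait]  ⇒ S*(5)=91.1726
t_4: node(4,0) S=100.5163 payoff=46.2837 vs cont=46.2262 → 46.2837 [stop]  node(4,1) S=122.1748 payoff=24.6252 vs cont=26.5194 → 26.5194 [wait]  node(4,2) S=148.5000 payoff=0.0000 vs cont=10.0545 → 10.0545 [wait]  node(4,3) S=180.4976 payoff=0.0000 vs cont=1.7873 → 1.7873 [wait]  node(4,4) S=219.3897 payoff=0.0000 vs cont=0.0000 → 0.0000 [wait]  ⇒ S*(4)=100.5163
t_3: node(3,0) S=110.8177 payoff=35.9823 vs cont=36.8581 → 36.8581 [wait]  node(3,1) S=134.6958 payoff=12.1042 vs cont=18.7161 → 18.7161 [wait]  node(3,2) S=163.7189 payoff=0.0000 vs cont=6.1496 → 6.1496 [wait]  node(3,3) S=198.9958 payoff=0.0000 vs cont=0.9447 → 0.9447 [wait]  ⇒ S*(3)=-
t_2: node(2,0) S=122.1748 payoff=24.6252 vs cont=28.2291 → 28.2291 [wait]  node(2,1) S=148.5000 payoff=0.0000 vs cont=12.7667 → 12.7667 [wait]  node(2,2) S=180.4976 payoff=0.0000 vs cont=3.6919 → 3.6919 [wait]  ⇒ S*(2)=-
t_1: node(1,0) S=134.6958 payoff=12.1042 vs cont=20.8875 → 20.8875 [wait]  node(1,1) S=163.7189 payoff=0.0000 vs cont=8.4734 → 8.4734 [wait]  ⇒ S*(1)=-
t_0: node(0,0) S=148.5000 payoff=0.0000 vs cont=15.0004 → 15.0004 [wait]  ⇒ S*(0)=-

price = 15.0004
boundary = - - - - 100.5163 91.1726 100.5163
tree:
15.0004
20.8875 8.4734
28.2291 12.7667 3.6919
36.8581 18.7161 6.1496 0.9447
46.2837 26.5194 10.0545 1.7873 0.0000
55.6274 35.9964 16.0326 3.3815 0.0000 0.0000
64.1026 46.2837 24.6758 6.3977 0.0000 0.0000 0.0000
71.7900 55.6274 35.9823 12.1042 0.0000 0.0000 0.0000 0.0000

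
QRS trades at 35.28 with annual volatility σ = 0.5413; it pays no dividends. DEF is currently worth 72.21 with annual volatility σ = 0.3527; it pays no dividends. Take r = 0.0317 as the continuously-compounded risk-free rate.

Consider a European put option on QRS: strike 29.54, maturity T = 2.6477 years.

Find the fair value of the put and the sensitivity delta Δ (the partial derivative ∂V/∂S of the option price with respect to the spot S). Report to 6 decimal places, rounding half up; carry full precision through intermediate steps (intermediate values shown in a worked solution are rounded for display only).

price = 6.999482
Δ = -0.230473

σ√T = 0.5413·√2.6477 = 0.880790
d₁ = (ln(S/K) + (r+σ²/2)T) / (σ√T) = (ln(35.28/29.54) + (0.0317+0.5413²/2)·2.6477) / 0.880790 = (0.177571 + 0.471828) / 0.880790 = 0.737291
d₂ = d₁ − σ√T = 0.737291 − 0.880790 = -0.143499
e^{−rT} = 0.919494
N(−d₁) = 0.230473,  N(−d₂) = 0.557052
Put price V = K·e^{−rT}·N(−d₂) − S·N(−d₁) = 15.130559 − 8.131077 = 6.999482
Δ = −N(−d₁) = -0.230473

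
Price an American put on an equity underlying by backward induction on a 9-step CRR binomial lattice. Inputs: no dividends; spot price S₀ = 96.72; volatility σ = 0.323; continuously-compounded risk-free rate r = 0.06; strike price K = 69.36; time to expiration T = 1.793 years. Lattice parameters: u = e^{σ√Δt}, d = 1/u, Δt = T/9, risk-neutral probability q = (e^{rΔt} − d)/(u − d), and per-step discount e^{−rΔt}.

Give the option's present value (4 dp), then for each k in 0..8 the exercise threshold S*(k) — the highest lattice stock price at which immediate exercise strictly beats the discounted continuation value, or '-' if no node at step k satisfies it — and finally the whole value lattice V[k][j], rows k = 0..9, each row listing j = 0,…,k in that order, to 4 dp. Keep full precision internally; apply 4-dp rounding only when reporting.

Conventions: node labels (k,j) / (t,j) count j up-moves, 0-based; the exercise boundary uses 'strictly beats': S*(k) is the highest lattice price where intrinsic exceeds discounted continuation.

price = 3.0144
boundary = - - - - - 47.0390 40.7236 47.0390 54.3337
tree:
3.0144
4.7527 1.3862
7.3218 2.3534 0.4733
10.9780 3.9204 0.8770 0.0897
15.9457 6.3811 1.6073 0.1837 0.0000
22.3210 10.0903 2.9056 0.3760 0.0000 0.0000
28.6364 15.3770 5.1604 0.7696 0.0000 0.0000 0.0000
34.1039 22.3210 8.9519 1.5753 0.0000 0.0000 0.0000 0.0000
38.8373 28.6364 15.0263 3.2245 0.0000 0.0000 0.0000 0.0000 0.0000
42.9353 34.1039 22.3210 6.6003 0.0000 0.0000 0.0000 0.0000 0.0000 0.0000

Δt=0.19922  u=1.15508  d=0.86574  q=0.50558  discount=0.98812
step 9 (expiry): payoffs max(K−S,0) = 42.9353 34.1039 22.3210 6.6003 0.0000 0.0000 0.0000 0.0000 0.0000 0.0000
step 8: (k=8,j=0): S=30.5227, K−S=38.8373, hold=38.0132 ⇒ V=38.8373 exercise | (k=8,j=1): S=40.7236, K−S=28.6364, hold=27.8123 ⇒ V=28.6364 exercise | (k=8,j=2): S=54.3337, K−S=15.0263, hold=14.2021 ⇒ V=15.0263 exercise | (k=8,j=3): S=72.4925, K−S=0.0000, hold=3.2245 ⇒ V=3.2245 continue | (k=8,j=4): S=96.7200, K−S=0.0000, hold=0.0000 ⇒ V=0.0000 continue | (k=8,j=5): S=129.0446, K−S=0.0000, hold=0.0000 ⇒ V=0.0000 continue | (k=8,j=6): S=172.1723, K−S=0.0000, hold=0.0000 ⇒ V=0.0000 continue | (k=8,j=7): S=229.7136, K−S=0.0000, hold=0.0000 ⇒ V=0.0000 continue | (k=8,j=8): S=306.4857, K−S=0.0000, hold=0.0000 ⇒ V=0.0000 continue  boundary S*=54.3337
step 7: (k=7,j=0): S=35.2561, K−S=34.1039, hold=33.2798 ⇒ V=34.1039 exercise | (k=7,j=1): S=47.0390, K−S=22.3210, hold=21.4969 ⇒ V=22.3210 exercise | (k=7,j=2): S=62.7597, K−S=6.6003, hold=8.9519 ⇒ V=8.9519 continue | (k=7,j=3): S=83.7345, K−S=0.0000, hold=1.5753 ⇒ V=1.5753 continue | (k=7,j=4): S=111.7193, K−S=0.0000, hold=0.0000 ⇒ V=0.0000 continue | (k=7,j=5): S=149.0567, K−S=0.0000, hold=0.0000 ⇒ V=0.0000 continue | (k=7,j=6): S=198.8726, K−S=0.0000, hold=0.0000 ⇒ V=0.0000 continue | (k=7,j=7): S=265.3374, K−S=0.0000, hold=0.0000 ⇒ V=0.0000 continue  boundary S*=47.0390
step 6: (k=6,j=0): S=40.7236, K−S=28.6364, hold=27.8123 ⇒ V=28.6364 exercise | (k=6,j=1): S=54.3337, K−S=15.0263, hold=15.3770 ⇒ V=15.3770 continue | (k=6,j=2): S=72.4925, K−S=0.0000, hold=5.1604 ⇒ V=5.1604 continue | (k=6,j=3): S=96.7200, K−S=0.0000, hold=0.7696 ⇒ V=0.7696 continue | (k=6,j=4): S=129.0446, K−S=0.0000, hold=0.0000 ⇒ V=0.0000 continue | (k=6,j=5): S=172.1723, K−S=0.0000, hold=0.0000 ⇒ V=0.0000 continue | (k=6,j=6): S=229.7136, K−S=0.0000, hold=0.0000 ⇒ V=0.0000 continue  boundary S*=40.7236
step 5: (k=5,j=0): S=47.0390, K−S=22.3210, hold=21.6721 ⇒ V=22.3210 exercise | (k=5,j=1): S=62.7597, K−S=6.6003, hold=10.0903 ⇒ V=10.0903 continue | (k=5,j=2): S=83.7345, K−S=0.0000, hold=2.9056 ⇒ V=2.9056 continue | (k=5,j=3): S=111.7193, K−S=0.0000, hold=0.3760 ⇒ V=0.3760 continue | (k=5,j=4): S=149.0567, K−S=0.0000, hold=0.0000 ⇒ V=0.0000 continue | (k=5,j=5): S=198.8726, K−S=0.0000, hold=0.0000 ⇒ V=0.0000 continue  boundary S*=47.0390
step 4: (k=4,j=0): S=54.3337, K−S=15.0263, hold=15.9457 ⇒ V=15.9457 continue | (k=4,j=1): S=72.4925, K−S=0.0000, hold=6.3811 ⇒ V=6.3811 continue | (k=4,j=2): S=96.7200, K−S=0.0000, hold=1.6073 ⇒ V=1.6073 continue | (k=4,j=3): S=129.0446, K−S=0.0000, hold=0.1837 ⇒ V=0.1837 continue | (k=4,j=4): S=172.1723, K−S=0.0000, hold=0.0000 ⇒ V=0.0000 continue  boundary S*=-
step 3: (k=3,j=0): S=62.7597, K−S=6.6003, hold=10.9780 ⇒ V=10.9780 continue | (k=3,j=1): S=83.7345, K−S=0.0000, hold=3.9204 ⇒ V=3.9204 continue | (k=3,j=2): S=111.7193, K−S=0.0000, hold=0.8770 ⇒ V=0.8770 continue | (k=3,j=3): S=149.0567, K−S=0.0000, hold=0.0897 ⇒ V=0.0897 continue  boundary S*=-
step 2: (k=2,j=0): S=72.4925, K−S=0.0000, hold=7.3218 ⇒ V=7.3218 continue | (k=2,j=1): S=96.7200, K−S=0.0000, hold=2.3534 ⇒ V=2.3534 continue | (k=2,j=2): S=129.0446, K−S=0.0000, hold=0.4733 ⇒ V=0.4733 continue  boundary S*=-
step 1: (k=1,j=0): S=83.7345, K−S=0.0000, hold=4.7527 ⇒ V=4.7527 continue | (k=1,j=1): S=111.7193, K−S=0.0000, hold=1.3862 ⇒ V=1.3862 continue  boundary S*=-
step 0: (k=0,j=0): S=96.7200, K−S=0.0000, hold=3.0144 ⇒ V=3.0144 continue  boundary S*=-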